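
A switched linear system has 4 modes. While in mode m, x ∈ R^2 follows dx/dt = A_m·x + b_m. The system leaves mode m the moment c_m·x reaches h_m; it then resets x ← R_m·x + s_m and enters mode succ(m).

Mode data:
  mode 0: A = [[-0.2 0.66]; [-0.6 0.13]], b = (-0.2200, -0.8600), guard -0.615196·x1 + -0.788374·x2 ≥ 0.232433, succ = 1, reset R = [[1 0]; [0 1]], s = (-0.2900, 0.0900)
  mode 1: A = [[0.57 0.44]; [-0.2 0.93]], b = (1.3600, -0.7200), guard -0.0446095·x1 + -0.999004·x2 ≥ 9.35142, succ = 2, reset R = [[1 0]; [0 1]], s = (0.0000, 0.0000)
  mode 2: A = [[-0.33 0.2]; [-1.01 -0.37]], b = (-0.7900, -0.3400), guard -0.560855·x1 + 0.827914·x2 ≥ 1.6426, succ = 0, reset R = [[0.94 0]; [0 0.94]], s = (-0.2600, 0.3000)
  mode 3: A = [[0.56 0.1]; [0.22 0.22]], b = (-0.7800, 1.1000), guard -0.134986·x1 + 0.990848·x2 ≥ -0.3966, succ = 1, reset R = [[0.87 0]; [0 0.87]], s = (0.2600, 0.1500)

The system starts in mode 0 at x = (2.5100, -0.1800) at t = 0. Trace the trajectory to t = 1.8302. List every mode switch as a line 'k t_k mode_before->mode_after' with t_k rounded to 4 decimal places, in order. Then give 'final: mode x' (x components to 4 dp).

1 0.6377 0->1
final: 1 2.4946 -7.1181

Mode 0: guard c·x = 0.2324 hit at Δt = 0.6377 (t = 0.6377), x⁻ = (1.7083, -1.6279) → reset → x⁺ = (1.4183, -1.5379), jump to mode 1
Mode 1: flow for 1.1925 to horizon, guard not reached → x = (2.4946, -7.1181)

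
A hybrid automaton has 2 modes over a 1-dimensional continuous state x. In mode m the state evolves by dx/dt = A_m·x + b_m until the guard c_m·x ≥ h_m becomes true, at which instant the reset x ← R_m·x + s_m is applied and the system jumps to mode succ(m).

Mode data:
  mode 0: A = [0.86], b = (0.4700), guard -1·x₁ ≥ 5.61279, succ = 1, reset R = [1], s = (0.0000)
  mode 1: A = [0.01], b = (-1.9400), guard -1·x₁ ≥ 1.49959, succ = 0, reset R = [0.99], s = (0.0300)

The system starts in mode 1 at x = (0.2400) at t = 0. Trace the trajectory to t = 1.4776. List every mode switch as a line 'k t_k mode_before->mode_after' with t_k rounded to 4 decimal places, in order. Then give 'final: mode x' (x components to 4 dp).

1 0.8938 1->0
final: 0 -2.0468

Mode 1: guard c·x = 1.4996 hit at Δt = 0.8938 (t = 0.8938), x⁻ = (-1.4996) → reset → x⁺ = (-1.4546), jump to mode 0
Mode 0: flow for 0.5838 to horizon, guard not reached → x = (-2.0468)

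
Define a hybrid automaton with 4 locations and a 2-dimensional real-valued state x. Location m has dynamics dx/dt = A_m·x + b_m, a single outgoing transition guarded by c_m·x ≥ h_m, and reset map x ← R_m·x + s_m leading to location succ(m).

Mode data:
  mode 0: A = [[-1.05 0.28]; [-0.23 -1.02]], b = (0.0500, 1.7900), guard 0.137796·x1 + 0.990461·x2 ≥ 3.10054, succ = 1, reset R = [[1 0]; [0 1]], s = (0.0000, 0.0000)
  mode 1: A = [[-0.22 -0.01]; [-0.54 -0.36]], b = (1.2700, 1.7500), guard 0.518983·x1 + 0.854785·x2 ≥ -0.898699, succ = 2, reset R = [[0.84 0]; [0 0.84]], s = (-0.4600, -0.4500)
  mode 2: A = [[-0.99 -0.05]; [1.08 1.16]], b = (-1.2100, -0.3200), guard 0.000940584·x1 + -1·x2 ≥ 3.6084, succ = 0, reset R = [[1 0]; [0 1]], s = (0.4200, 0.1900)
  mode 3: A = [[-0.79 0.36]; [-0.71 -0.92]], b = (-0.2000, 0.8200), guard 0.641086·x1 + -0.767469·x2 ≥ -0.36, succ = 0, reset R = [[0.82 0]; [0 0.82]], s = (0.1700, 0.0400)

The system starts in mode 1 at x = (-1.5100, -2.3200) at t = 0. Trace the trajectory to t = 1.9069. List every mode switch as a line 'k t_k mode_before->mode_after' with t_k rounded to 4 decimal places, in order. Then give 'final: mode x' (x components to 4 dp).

Mode 1: guard c·x = -0.8987 hit at Δt = 0.5808 (t = 0.5808), x⁻ = (-0.6287, -0.6697) → reset → x⁺ = (-0.9881, -1.0125), jump to mode 2
Mode 2: guard c·x = 3.6084 hit at Δt = 0.6634 (t = 1.2442), x⁻ = (-1.0453, -3.6094) → reset → x⁺ = (-0.6253, -3.4194), jump to mode 0
Mode 0: flow for 0.6627 to horizon, guard not reached → x = (-0.5312, -0.8099)

1 0.5808 1->2
2 1.2442 2->0
final: 0 -0.5312 -0.8099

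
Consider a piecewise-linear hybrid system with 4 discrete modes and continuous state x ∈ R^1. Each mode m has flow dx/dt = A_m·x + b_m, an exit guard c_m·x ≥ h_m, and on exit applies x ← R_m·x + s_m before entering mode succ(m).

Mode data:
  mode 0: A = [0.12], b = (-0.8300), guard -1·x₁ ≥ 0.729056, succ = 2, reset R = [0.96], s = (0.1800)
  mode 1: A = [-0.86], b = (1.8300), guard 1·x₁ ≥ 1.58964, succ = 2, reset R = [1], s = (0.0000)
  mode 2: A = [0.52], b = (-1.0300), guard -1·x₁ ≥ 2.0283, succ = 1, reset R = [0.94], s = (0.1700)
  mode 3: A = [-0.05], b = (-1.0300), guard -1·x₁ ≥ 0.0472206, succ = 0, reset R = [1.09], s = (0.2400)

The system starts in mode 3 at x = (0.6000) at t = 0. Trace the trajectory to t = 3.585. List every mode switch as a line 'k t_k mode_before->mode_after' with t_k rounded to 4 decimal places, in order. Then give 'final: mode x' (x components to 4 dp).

Mode 3: guard c·x = 0.0472 hit at Δt = 0.6201 (t = 0.6201), x⁻ = (-0.0472) → reset → x⁺ = (0.1885), jump to mode 0
Mode 0: guard c·x = 0.7291 hit at Δt = 1.0654 (t = 1.6855), x⁻ = (-0.7291) → reset → x⁺ = (-0.5199), jump to mode 2
Mode 2: guard c·x = 2.0283 hit at Δt = 0.9077 (t = 2.5932), x⁻ = (-2.0283) → reset → x⁺ = (-1.7366), jump to mode 1
Mode 1: flow for 0.9918 to horizon, guard not reached → x = (0.4810)

1 0.6201 3->0
2 1.6855 0->2
3 2.5932 2->1
final: 1 0.4810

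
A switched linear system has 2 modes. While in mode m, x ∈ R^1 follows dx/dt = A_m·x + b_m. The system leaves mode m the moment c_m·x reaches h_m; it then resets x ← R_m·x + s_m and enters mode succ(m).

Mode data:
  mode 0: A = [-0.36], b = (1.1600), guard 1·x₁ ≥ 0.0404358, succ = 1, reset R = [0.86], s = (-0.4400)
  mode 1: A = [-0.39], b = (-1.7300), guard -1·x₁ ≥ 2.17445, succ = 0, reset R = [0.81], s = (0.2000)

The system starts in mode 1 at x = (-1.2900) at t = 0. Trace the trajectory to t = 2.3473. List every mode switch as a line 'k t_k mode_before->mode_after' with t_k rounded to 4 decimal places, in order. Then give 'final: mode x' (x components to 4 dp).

Mode 1: guard c·x = 2.1745 hit at Δt = 0.8464 (t = 0.8464), x⁻ = (-2.1744) → reset → x⁺ = (-1.5613), jump to mode 0
Mode 0: guard c·x = 0.0404 hit at Δt = 1.1326 (t = 1.9790), x⁻ = (0.0404) → reset → x⁺ = (-0.4052), jump to mode 1
Mode 1: flow for 0.3683 to horizon, guard not reached → x = (-0.9445)

1 0.8464 1->0
2 1.9790 0->1
final: 1 -0.9445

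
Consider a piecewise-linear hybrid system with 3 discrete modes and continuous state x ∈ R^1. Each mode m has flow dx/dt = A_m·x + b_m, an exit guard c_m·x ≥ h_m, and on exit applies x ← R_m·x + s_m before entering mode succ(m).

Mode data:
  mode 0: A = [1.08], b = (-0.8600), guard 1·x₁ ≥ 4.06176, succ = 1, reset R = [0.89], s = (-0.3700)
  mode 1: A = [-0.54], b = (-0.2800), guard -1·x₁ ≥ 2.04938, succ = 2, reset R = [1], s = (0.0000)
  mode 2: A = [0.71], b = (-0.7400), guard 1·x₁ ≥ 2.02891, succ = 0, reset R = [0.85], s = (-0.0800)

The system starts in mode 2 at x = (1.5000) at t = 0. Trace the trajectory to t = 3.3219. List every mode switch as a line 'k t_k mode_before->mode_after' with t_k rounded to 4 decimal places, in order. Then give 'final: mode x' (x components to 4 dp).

1 1.0817 2->0
2 2.3298 0->1
final: 1 1.6840

Mode 2: guard c·x = 2.0289 hit at Δt = 1.0817 (t = 1.0817), x⁻ = (2.0289) → reset → x⁺ = (1.6446), jump to mode 0
Mode 0: guard c·x = 4.0618 hit at Δt = 1.2481 (t = 2.3298), x⁻ = (4.0618) → reset → x⁺ = (3.2450), jump to mode 1
Mode 1: flow for 0.9921 to horizon, guard not reached → x = (1.6840)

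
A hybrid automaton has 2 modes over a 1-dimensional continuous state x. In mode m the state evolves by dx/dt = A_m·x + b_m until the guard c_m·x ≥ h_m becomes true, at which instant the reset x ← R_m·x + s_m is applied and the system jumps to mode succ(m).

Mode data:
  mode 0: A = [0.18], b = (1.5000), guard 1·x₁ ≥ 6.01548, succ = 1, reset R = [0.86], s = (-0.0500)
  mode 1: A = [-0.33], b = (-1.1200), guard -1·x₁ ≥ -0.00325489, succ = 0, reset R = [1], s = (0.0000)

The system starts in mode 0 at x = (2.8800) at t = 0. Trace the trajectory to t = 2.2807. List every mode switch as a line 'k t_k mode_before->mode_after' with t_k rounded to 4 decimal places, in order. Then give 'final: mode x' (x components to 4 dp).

1 1.3698 0->1
final: 1 2.9120

Mode 0: guard c·x = 6.0155 hit at Δt = 1.3698 (t = 1.3698), x⁻ = (6.0155) → reset → x⁺ = (5.1233), jump to mode 1
Mode 1: flow for 0.9109 to horizon, guard not reached → x = (2.9120)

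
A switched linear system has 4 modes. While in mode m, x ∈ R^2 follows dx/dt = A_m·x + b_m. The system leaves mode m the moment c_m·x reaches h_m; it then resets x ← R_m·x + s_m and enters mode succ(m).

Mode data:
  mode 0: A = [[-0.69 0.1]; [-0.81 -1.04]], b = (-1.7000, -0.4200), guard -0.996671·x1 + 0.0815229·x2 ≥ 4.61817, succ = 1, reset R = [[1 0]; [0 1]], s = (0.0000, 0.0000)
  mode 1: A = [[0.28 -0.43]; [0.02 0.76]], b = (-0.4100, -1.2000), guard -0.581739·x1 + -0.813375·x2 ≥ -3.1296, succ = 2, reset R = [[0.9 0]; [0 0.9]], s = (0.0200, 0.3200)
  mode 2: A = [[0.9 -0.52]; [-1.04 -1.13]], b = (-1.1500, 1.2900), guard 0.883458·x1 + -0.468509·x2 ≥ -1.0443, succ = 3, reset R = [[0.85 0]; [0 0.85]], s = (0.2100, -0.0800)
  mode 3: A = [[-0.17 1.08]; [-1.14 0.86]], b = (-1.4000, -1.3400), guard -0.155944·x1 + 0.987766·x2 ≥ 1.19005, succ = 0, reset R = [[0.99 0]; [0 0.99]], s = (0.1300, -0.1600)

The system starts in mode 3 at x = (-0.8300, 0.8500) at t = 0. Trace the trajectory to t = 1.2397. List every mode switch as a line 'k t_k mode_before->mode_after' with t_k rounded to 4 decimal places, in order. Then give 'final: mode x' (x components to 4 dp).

1 0.4301 3->0
final: 0 -1.4610 0.6850

Mode 3: guard c·x = 1.1901 hit at Δt = 0.4301 (t = 0.4301), x⁻ = (-0.9289, 1.0581) → reset → x⁺ = (-0.7896, 0.8876), jump to mode 0
Mode 0: flow for 0.8096 to horizon, guard not reached → x = (-1.4610, 0.6850)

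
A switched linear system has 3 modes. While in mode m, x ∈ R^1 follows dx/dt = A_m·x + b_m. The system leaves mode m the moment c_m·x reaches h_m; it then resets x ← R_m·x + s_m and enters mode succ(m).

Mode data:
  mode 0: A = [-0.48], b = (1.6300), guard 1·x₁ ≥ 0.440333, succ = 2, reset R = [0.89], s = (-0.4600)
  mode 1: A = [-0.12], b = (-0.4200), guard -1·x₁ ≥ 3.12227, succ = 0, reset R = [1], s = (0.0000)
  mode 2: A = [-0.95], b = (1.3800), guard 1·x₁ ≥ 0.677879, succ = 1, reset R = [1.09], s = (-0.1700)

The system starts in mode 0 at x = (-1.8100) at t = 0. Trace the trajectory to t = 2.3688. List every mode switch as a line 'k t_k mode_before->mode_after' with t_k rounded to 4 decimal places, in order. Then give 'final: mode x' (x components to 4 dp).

Mode 0: guard c·x = 0.4403 hit at Δt = 1.1794 (t = 1.1794), x⁻ = (0.4403) → reset → x⁺ = (-0.0681), jump to mode 2
Mode 2: guard c·x = 0.6779 hit at Δt = 0.7099 (t = 1.8893), x⁻ = (0.6779) → reset → x⁺ = (0.5689), jump to mode 1
Mode 1: flow for 0.4795 to horizon, guard not reached → x = (0.3414)

1 1.1794 0->2
2 1.8893 2->1
final: 1 0.3414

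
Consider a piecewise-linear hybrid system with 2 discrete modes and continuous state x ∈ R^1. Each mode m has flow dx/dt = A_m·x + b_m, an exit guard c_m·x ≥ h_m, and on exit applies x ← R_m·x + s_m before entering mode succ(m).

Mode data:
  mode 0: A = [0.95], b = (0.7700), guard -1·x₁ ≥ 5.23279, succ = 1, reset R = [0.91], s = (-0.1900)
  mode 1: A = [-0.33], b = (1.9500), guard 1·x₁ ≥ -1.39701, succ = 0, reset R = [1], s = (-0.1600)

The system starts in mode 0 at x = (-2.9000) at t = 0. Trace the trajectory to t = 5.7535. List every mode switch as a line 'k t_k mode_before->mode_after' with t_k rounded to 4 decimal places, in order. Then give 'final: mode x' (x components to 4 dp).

Mode 0: guard c·x = 5.2328 hit at Δt = 0.7892 (t = 0.7892), x⁻ = (-5.2328) → reset → x⁺ = (-4.9518), jump to mode 1
Mode 1: guard c·x = -1.3970 hit at Δt = 1.2014 (t = 1.9906), x⁻ = (-1.3970) → reset → x⁺ = (-1.5570), jump to mode 0
Mode 0: guard c·x = 5.2328 hit at Δt = 1.8727 (t = 3.8633), x⁻ = (-5.2328) → reset → x⁺ = (-4.9518), jump to mode 1
Mode 1: guard c·x = -1.3970 hit at Δt = 1.2014 (t = 5.0647), x⁻ = (-1.3970) → reset → x⁺ = (-1.5570), jump to mode 0
Mode 0: flow for 0.6888 to horizon, guard not reached → x = (-2.2467)

1 0.7892 0->1
2 1.9906 1->0
3 3.8633 0->1
4 5.0647 1->0
final: 0 -2.2467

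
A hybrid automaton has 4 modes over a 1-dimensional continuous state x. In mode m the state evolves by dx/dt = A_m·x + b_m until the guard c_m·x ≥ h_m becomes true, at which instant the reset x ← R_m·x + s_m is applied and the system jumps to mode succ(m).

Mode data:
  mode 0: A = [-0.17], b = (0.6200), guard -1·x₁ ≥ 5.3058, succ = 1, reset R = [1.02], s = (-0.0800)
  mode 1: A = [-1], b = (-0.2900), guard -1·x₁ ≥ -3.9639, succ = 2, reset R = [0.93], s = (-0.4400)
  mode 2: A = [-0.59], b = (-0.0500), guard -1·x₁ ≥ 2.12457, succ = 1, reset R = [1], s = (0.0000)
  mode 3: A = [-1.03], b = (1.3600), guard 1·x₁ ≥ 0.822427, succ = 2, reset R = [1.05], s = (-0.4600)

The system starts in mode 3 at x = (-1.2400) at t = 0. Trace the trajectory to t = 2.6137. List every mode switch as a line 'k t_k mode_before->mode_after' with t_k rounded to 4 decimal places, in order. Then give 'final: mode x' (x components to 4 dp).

1 1.5897 3->2
final: 2 0.1821

Mode 3: guard c·x = 0.8224 hit at Δt = 1.5897 (t = 1.5897), x⁻ = (0.8224) → reset → x⁺ = (0.4035), jump to mode 2
Mode 2: flow for 1.0240 to horizon, guard not reached → x = (0.1821)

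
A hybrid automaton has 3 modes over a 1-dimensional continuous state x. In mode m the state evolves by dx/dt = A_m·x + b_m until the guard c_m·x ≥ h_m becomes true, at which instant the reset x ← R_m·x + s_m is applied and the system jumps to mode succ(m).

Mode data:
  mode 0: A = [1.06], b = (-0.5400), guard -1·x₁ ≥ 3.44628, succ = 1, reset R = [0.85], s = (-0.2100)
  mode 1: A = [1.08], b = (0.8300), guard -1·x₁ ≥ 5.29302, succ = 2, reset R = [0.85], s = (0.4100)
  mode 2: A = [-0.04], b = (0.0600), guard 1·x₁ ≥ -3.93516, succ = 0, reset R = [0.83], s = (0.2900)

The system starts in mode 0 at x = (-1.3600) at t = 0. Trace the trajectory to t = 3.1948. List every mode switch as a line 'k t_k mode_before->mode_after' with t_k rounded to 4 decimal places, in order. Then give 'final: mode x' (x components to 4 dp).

Mode 0: guard c·x = 3.4463 hit at Δt = 0.7071 (t = 0.7071), x⁻ = (-3.4463) → reset → x⁺ = (-3.1393), jump to mode 1
Mode 1: guard c·x = 5.2930 hit at Δt = 0.5984 (t = 1.3055), x⁻ = (-5.2930) → reset → x⁺ = (-4.0891), jump to mode 2
Mode 2: guard c·x = -3.9352 hit at Δt = 0.6981 (t = 2.0036), x⁻ = (-3.9352) → reset → x⁺ = (-2.9762), jump to mode 0
Mode 0: guard c·x = 3.4463 hit at Δt = 0.1194 (t = 2.1229), x⁻ = (-3.4463) → reset → x⁺ = (-3.1393), jump to mode 1
Mode 1: guard c·x = 5.2930 hit at Δt = 0.5984 (t = 2.7213), x⁻ = (-5.2930) → reset → x⁺ = (-4.0891), jump to mode 2
Mode 2: flow for 0.4735 to horizon, guard not reached → x = (-3.9842)

1 0.7071 0->1
2 1.3055 1->2
3 2.0036 2->0
4 2.1229 0->1
5 2.7213 1->2
final: 2 -3.9842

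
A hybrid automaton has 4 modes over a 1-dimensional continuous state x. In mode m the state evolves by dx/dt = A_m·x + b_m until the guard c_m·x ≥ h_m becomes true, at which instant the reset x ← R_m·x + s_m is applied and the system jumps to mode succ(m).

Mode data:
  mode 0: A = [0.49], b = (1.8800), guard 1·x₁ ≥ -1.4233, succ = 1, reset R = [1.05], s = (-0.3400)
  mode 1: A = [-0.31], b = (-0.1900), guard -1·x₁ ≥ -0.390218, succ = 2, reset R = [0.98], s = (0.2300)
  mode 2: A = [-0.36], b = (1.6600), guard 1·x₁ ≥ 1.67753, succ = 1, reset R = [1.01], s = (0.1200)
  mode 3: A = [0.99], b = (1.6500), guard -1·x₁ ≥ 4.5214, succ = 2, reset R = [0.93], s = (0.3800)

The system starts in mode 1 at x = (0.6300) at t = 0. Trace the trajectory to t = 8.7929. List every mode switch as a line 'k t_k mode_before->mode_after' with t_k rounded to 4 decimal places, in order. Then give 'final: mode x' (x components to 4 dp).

1 0.6914 1->2
2 1.5518 2->1
3 4.4022 1->2
4 5.2626 2->1
5 8.1130 1->2
final: 2 1.4806

Mode 1: guard c·x = -0.3902 hit at Δt = 0.6914 (t = 0.6914), x⁻ = (0.3902) → reset → x⁺ = (0.6124), jump to mode 2
Mode 2: guard c·x = 1.6775 hit at Δt = 0.8604 (t = 1.5518), x⁻ = (1.6775) → reset → x⁺ = (1.8143), jump to mode 1
Mode 1: guard c·x = -0.3902 hit at Δt = 2.8504 (t = 4.4022), x⁻ = (0.3902) → reset → x⁺ = (0.6124), jump to mode 2
Mode 2: guard c·x = 1.6775 hit at Δt = 0.8604 (t = 5.2626), x⁻ = (1.6775) → reset → x⁺ = (1.8143), jump to mode 1
Mode 1: guard c·x = -0.3902 hit at Δt = 2.8504 (t = 8.1130), x⁻ = (0.3902) → reset → x⁺ = (0.6124), jump to mode 2
Mode 2: flow for 0.6799 to horizon, guard not reached → x = (1.4806)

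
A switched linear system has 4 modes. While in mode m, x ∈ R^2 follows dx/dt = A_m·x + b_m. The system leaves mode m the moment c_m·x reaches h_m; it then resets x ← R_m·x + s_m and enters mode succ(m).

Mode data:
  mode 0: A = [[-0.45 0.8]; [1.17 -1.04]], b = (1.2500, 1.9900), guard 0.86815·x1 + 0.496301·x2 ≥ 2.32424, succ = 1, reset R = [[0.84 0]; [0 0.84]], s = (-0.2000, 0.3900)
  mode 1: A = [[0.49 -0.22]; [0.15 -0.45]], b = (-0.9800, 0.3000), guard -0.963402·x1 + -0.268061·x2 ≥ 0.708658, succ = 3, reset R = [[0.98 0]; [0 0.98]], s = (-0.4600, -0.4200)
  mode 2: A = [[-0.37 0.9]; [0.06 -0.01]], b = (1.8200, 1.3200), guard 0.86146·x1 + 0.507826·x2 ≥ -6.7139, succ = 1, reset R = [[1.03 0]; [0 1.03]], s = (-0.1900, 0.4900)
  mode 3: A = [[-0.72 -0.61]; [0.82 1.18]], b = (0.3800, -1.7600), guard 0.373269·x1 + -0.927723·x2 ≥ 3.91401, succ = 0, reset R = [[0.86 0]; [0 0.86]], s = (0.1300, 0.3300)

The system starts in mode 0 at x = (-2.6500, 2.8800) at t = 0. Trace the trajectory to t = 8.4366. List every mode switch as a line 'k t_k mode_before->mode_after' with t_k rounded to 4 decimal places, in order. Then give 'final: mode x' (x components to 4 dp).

1 1.3582 0->1
2 2.9169 1->3
3 4.3240 3->0
4 5.8686 0->1
5 7.7659 1->3
final: 3 -0.6615 -1.1501

Mode 0: guard c·x = 2.3242 hit at Δt = 1.3582 (t = 1.3582), x⁻ = (1.4177, 2.2032) → reset → x⁺ = (0.9909, 2.2407), jump to mode 1
Mode 1: guard c·x = 0.7087 hit at Δt = 1.5587 (t = 2.9169), x⁻ = (-1.1343, 1.4331) → reset → x⁺ = (-1.5717, 0.9845), jump to mode 3
Mode 3: guard c·x = 3.9140 hit at Δt = 1.4071 (t = 4.3240), x⁻ = (0.5453, -3.9995) → reset → x⁺ = (0.5990, -3.1096), jump to mode 0
Mode 0: guard c·x = 2.3242 hit at Δt = 1.5446 (t = 5.8686), x⁻ = (1.6872, 1.7319) → reset → x⁺ = (1.2172, 1.8448), jump to mode 1
Mode 1: guard c·x = 0.7087 hit at Δt = 1.8973 (t = 7.7659), x⁻ = (-1.0643, 1.1813) → reset → x⁺ = (-1.5030, 0.7377), jump to mode 3
Mode 3: flow for 0.6707 to horizon, guard not reached → x = (-0.6615, -1.1501)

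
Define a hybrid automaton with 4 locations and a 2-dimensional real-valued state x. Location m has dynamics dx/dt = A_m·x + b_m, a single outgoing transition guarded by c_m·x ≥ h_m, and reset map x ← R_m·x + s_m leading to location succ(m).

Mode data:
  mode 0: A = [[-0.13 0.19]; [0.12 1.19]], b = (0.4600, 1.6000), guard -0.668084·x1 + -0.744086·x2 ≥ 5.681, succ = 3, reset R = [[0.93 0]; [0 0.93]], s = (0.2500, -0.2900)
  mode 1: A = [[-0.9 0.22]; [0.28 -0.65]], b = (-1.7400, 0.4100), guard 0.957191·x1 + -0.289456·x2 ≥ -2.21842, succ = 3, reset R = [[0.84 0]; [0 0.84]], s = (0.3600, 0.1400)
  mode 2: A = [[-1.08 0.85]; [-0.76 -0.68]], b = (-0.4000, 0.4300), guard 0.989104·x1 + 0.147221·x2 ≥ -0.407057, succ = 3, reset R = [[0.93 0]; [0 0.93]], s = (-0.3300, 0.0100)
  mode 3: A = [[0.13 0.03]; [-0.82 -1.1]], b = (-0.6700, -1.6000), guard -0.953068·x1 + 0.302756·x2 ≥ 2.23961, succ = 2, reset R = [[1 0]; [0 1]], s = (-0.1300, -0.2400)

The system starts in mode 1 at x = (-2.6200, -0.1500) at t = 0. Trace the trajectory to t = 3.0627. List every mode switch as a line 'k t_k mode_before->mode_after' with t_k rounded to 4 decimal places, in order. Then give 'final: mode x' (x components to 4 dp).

1 0.5033 1->3
2 1.2561 3->2
3 2.4094 2->3
final: 3 -1.3772 0.1609

Mode 1: guard c·x = -2.2184 hit at Δt = 0.5033 (t = 0.5033), x⁻ = (-2.3875, -0.2312) → reset → x⁺ = (-1.6455, -0.0542), jump to mode 3
Mode 3: guard c·x = 2.2396 hit at Δt = 0.7528 (t = 1.2561), x⁻ = (-2.3459, 0.0127) → reset → x⁺ = (-2.4759, -0.2273), jump to mode 2
Mode 2: guard c·x = -0.4071 hit at Δt = 1.1533 (t = 2.4094), x⁻ = (-0.5643, 1.0263) → reset → x⁺ = (-0.8548, 0.9644), jump to mode 3
Mode 3: flow for 0.6533 to horizon, guard not reached → x = (-1.3772, 0.1609)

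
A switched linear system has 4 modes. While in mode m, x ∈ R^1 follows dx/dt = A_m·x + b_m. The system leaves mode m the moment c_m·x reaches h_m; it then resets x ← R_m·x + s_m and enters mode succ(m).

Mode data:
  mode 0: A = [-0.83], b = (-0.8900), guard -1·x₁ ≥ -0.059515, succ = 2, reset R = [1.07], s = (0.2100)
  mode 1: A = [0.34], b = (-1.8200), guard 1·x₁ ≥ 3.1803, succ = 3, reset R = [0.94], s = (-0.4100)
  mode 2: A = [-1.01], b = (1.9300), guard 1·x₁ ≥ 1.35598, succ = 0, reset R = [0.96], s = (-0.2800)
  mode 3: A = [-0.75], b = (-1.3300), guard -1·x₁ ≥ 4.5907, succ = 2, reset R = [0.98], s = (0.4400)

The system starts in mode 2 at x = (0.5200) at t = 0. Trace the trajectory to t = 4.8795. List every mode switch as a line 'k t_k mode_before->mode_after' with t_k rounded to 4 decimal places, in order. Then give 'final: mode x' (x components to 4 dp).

Mode 2: guard c·x = 1.3560 hit at Δt = 0.9098 (t = 0.9098), x⁻ = (1.3560) → reset → x⁺ = (1.0217), jump to mode 0
Mode 0: guard c·x = -0.0595 hit at Δt = 0.7413 (t = 1.6511), x⁻ = (0.0595) → reset → x⁺ = (0.2737), jump to mode 2
Mode 2: guard c·x = 1.3560 hit at Δt = 1.0712 (t = 2.7223), x⁻ = (1.3560) → reset → x⁺ = (1.0217), jump to mode 0
Mode 0: guard c·x = -0.0595 hit at Δt = 0.7413 (t = 3.4636), x⁻ = (0.0595) → reset → x⁺ = (0.2737), jump to mode 2
Mode 2: guard c·x = 1.3560 hit at Δt = 1.0712 (t = 4.5348), x⁻ = (1.3560) → reset → x⁺ = (1.0217), jump to mode 0
Mode 0: flow for 0.3447 to horizon, guard not reached → x = (0.5008)

1 0.9098 2->0
2 1.6511 0->2
3 2.7223 2->0
4 3.4636 0->2
5 4.5348 2->0
final: 0 0.5008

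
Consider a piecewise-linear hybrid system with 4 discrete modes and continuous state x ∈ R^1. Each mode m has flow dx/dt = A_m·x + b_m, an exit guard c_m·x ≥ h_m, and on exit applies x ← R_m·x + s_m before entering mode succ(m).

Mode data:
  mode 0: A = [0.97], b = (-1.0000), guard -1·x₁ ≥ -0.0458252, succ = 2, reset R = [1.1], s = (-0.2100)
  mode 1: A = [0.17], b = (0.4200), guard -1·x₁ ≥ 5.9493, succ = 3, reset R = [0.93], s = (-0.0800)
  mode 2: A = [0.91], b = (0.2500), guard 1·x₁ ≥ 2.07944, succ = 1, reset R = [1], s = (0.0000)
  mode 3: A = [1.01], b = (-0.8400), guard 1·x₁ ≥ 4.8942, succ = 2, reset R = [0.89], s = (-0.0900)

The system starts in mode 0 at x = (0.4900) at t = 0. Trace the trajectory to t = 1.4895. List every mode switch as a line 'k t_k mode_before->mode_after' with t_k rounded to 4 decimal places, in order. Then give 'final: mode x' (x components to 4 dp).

Mode 0: guard c·x = -0.0458 hit at Δt = 0.6180 (t = 0.6180), x⁻ = (0.0458) → reset → x⁺ = (-0.1596), jump to mode 2
Mode 2: flow for 0.8715 to horizon, guard not reached → x = (-0.0203)

1 0.6180 0->2
final: 2 -0.0203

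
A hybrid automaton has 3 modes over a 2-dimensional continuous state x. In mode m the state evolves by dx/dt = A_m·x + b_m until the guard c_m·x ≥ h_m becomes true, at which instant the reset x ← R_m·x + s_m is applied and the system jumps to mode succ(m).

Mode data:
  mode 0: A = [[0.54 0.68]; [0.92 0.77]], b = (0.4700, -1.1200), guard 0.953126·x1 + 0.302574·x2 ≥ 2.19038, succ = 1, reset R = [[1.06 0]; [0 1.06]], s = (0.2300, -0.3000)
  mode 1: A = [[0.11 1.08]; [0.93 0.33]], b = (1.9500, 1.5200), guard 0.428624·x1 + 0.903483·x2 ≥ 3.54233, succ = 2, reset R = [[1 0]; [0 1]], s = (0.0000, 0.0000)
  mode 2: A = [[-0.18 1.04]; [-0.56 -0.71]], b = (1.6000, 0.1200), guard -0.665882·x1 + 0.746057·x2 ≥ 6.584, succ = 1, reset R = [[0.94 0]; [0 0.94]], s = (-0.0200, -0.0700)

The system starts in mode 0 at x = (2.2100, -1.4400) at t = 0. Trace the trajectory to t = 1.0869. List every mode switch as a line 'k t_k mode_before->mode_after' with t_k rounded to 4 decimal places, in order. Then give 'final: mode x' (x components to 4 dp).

Mode 0: guard c·x = 2.1904 hit at Δt = 0.6697 (t = 0.6697), x⁻ = (2.7506, -1.4253) → reset → x⁺ = (3.1456, -1.8108), jump to mode 1
Mode 1: flow for 0.4172 to horizon, guard not reached → x = (3.6857, -0.0089)

1 0.6697 0->1
final: 1 3.6857 -0.0089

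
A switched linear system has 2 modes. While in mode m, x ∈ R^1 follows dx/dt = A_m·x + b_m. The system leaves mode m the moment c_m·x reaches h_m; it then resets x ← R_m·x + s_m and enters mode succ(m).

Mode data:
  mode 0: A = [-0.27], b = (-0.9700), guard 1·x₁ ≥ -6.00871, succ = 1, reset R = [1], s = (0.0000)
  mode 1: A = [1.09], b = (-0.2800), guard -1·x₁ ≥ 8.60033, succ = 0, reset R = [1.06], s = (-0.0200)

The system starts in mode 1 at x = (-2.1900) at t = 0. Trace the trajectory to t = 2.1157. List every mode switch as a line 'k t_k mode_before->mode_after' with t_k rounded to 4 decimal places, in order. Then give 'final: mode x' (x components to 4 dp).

Mode 1: guard c·x = 8.6003 hit at Δt = 1.1802 (t = 1.1802), x⁻ = (-8.6003) → reset → x⁺ = (-9.1363), jump to mode 0
Mode 0: flow for 0.9355 to horizon, guard not reached → x = (-7.8989)

1 1.1802 1->0
final: 0 -7.8989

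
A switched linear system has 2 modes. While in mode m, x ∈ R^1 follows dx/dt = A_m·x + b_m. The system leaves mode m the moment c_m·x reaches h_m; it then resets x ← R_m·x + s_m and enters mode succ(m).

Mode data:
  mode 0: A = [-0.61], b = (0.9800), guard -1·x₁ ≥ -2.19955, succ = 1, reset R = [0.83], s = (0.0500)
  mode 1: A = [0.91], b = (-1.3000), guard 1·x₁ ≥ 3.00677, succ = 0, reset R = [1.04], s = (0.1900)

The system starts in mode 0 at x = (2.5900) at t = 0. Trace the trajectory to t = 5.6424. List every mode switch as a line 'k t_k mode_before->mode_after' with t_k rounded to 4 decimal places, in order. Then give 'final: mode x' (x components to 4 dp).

1 0.8293 0->1
2 2.2154 1->0
3 3.9521 0->1
4 5.3382 1->0
final: 0 3.0273

Mode 0: guard c·x = -2.1995 hit at Δt = 0.8293 (t = 0.8293), x⁻ = (2.1996) → reset → x⁺ = (1.8756), jump to mode 1
Mode 1: guard c·x = 3.0068 hit at Δt = 1.3861 (t = 2.2154), x⁻ = (3.0068) → reset → x⁺ = (3.3170), jump to mode 0
Mode 0: guard c·x = -2.1995 hit at Δt = 1.7366 (t = 3.9521), x⁻ = (2.1996) → reset → x⁺ = (1.8756), jump to mode 1
Mode 1: guard c·x = 3.0068 hit at Δt = 1.3861 (t = 5.3382), x⁻ = (3.0068) → reset → x⁺ = (3.3170), jump to mode 0
Mode 0: flow for 0.3042 to horizon, guard not reached → x = (3.0273)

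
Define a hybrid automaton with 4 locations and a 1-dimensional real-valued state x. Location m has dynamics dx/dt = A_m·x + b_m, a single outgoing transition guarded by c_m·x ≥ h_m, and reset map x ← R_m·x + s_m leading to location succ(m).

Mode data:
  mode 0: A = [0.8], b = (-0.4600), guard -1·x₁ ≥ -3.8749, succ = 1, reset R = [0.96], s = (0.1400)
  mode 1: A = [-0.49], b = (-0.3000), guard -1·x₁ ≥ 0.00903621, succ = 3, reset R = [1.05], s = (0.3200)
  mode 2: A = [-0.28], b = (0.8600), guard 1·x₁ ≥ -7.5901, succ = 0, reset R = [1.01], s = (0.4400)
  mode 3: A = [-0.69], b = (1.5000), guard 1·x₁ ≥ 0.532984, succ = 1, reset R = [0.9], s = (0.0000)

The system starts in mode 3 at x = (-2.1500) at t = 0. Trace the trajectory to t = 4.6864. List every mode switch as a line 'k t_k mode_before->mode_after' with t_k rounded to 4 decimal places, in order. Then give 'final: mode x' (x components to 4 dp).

Mode 3: guard c·x = 0.5330 hit at Δt = 1.4042 (t = 1.4042), x⁻ = (0.5330) → reset → x⁺ = (0.4797), jump to mode 1
Mode 1: guard c·x = 0.0090 hit at Δt = 1.2111 (t = 2.6153), x⁻ = (-0.0090) → reset → x⁺ = (0.3105), jump to mode 3
Mode 3: guard c·x = 0.5330 hit at Δt = 0.1843 (t = 2.7996), x⁻ = (0.5330) → reset → x⁺ = (0.4797), jump to mode 1
Mode 1: guard c·x = 0.0090 hit at Δt = 1.2111 (t = 4.0107), x⁻ = (-0.0090) → reset → x⁺ = (0.3105), jump to mode 3
Mode 3: guard c·x = 0.5330 hit at Δt = 0.1843 (t = 4.1949), x⁻ = (0.5330) → reset → x⁺ = (0.4797), jump to mode 1
Mode 1: flow for 0.4915 to horizon, guard not reached → x = (0.2460)

1 1.4042 3->1
2 2.6153 1->3
3 2.7996 3->1
4 4.0107 1->3
5 4.1949 3->1
final: 1 0.2460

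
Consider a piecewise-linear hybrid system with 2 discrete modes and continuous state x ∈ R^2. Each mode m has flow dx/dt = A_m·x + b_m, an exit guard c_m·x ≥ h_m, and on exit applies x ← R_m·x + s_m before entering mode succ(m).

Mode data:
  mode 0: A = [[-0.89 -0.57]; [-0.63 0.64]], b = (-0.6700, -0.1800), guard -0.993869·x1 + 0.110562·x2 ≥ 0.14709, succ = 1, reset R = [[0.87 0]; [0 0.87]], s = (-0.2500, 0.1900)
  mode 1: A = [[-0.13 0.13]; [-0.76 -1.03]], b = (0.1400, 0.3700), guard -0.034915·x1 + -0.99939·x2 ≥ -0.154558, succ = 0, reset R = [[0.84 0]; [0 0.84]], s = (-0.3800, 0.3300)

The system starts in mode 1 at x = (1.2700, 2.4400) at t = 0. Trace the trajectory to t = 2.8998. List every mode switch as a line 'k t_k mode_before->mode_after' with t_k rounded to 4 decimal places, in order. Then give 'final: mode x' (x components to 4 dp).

Mode 1: guard c·x = -0.1546 hit at Δt = 1.3574 (t = 1.3574), x⁻ = (1.3981, 0.1058) → reset → x⁺ = (0.7944, 0.4189), jump to mode 0
Mode 0: guard c·x = 0.1471 hit at Δt = 0.8239 (t = 2.1813), x⁻ = (-0.1151, 0.2960) → reset → x⁺ = (-0.3501, 0.4475), jump to mode 1
Mode 1: flow for 0.7185 to horizon, guard not reached → x = (-0.1796, 0.4991)

1 1.3574 1->0
2 2.1813 0->1
final: 1 -0.1796 0.4991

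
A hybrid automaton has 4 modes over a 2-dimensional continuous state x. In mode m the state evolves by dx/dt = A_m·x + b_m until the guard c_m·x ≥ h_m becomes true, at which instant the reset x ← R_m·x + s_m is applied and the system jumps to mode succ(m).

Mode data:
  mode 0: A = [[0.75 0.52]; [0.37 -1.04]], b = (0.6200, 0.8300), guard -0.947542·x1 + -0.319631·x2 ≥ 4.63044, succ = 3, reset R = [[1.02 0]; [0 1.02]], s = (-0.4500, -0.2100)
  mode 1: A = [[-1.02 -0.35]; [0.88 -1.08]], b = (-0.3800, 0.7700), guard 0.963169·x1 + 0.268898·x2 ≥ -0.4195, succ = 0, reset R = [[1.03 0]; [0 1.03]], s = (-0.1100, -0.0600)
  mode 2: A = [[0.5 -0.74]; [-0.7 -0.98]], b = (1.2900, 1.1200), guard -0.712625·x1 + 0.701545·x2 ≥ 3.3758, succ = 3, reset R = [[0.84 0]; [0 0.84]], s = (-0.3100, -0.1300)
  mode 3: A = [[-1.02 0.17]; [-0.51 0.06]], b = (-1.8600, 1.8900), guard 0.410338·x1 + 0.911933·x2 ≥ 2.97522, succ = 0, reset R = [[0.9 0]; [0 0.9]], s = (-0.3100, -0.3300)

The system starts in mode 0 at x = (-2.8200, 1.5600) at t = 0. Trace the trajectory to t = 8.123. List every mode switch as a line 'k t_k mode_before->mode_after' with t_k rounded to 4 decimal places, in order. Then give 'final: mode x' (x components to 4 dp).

Mode 0: guard c·x = 4.6304 hit at Δt = 1.2048 (t = 1.2048), x⁻ = (-4.9000, 0.0391) → reset → x⁺ = (-5.4480, -0.1701), jump to mode 3
Mode 3: guard c·x = 2.9752 hit at Δt = 1.1586 (t = 2.3634), x⁻ = (-2.6248, 4.4436) → reset → x⁺ = (-2.6724, 3.6693), jump to mode 0
Mode 0: guard c·x = 4.6304 hit at Δt = 2.0691 (t = 4.4325), x⁻ = (-4.8872, 0.0013) → reset → x⁺ = (-5.4350, -0.2087), jump to mode 3
Mode 3: guard c·x = 2.9752 hit at Δt = 1.1693 (t = 5.6018), x⁻ = (-2.6091, 4.4366) → reset → x⁺ = (-2.6582, 3.6629), jump to mode 0
Mode 0: guard c·x = 4.6304 hit at Δt = 2.0910 (t = 7.6928), x⁻ = (-4.8843, -0.0073) → reset → x⁺ = (-5.4320, -0.2174), jump to mode 3
Mode 3: flow for 0.4302 to horizon, guard not reached → x = (-4.1025, 1.6526)

1 1.2048 0->3
2 2.3634 3->0
3 4.4325 0->3
4 5.6018 3->0
5 7.6928 0->3
final: 3 -4.1025 1.6526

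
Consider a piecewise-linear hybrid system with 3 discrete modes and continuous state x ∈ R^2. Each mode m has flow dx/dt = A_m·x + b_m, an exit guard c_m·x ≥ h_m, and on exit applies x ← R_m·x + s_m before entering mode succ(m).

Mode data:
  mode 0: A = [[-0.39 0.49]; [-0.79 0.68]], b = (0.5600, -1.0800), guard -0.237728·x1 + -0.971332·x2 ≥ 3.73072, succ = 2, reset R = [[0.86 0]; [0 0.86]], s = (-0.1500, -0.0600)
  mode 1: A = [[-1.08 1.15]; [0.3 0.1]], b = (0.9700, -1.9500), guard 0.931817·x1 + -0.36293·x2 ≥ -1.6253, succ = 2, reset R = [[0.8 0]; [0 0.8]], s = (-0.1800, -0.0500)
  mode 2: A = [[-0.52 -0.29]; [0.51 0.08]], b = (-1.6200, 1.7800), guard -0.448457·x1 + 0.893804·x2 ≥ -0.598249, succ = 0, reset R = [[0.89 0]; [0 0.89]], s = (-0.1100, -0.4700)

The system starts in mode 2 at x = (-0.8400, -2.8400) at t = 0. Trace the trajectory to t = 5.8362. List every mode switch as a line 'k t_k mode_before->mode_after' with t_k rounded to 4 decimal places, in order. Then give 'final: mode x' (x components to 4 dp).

Mode 2: guard c·x = -0.5982 hit at Δt = 1.3961 (t = 1.3961), x⁻ = (-1.4370, -1.3903) → reset → x⁺ = (-1.3889, -1.7074), jump to mode 0
Mode 0: guard c·x = 3.7307 hit at Δt = 1.0469 (t = 2.4430), x⁻ = (-1.5170, -3.4695) → reset → x⁺ = (-1.4547, -3.0438), jump to mode 2
Mode 2: guard c·x = -0.5982 hit at Δt = 1.8649 (t = 4.3079), x⁻ = (-1.7352, -1.5400) → reset → x⁺ = (-1.6544, -1.8406), jump to mode 0
Mode 0: guard c·x = 3.7307 hit at Δt = 1.0331 (t = 5.3411), x⁻ = (-1.7110, -3.4221) → reset → x⁺ = (-1.6215, -3.0030), jump to mode 2
Mode 2: flow for 0.4951 to horizon, guard not reached → x = (-1.6042, -2.6395)

1 1.3961 2->0
2 2.4430 0->2
3 4.3079 2->0
4 5.3411 0->2
final: 2 -1.6042 -2.6395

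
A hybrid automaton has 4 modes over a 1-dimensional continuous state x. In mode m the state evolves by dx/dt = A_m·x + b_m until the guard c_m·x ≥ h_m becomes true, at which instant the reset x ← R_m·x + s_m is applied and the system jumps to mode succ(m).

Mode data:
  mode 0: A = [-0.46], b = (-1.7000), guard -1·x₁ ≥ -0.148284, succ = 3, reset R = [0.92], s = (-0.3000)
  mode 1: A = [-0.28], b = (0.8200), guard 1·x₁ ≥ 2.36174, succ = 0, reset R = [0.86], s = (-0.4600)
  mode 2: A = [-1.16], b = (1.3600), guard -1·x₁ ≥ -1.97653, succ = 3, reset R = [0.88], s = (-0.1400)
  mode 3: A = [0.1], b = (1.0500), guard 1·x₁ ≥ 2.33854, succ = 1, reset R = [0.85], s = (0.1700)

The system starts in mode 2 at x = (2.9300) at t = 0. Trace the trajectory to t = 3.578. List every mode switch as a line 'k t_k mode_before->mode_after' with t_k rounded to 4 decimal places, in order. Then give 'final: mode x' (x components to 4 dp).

Mode 2: guard c·x = -1.9765 hit at Δt = 0.6741 (t = 0.6741), x⁻ = (1.9765) → reset → x⁺ = (1.5993), jump to mode 3
Mode 3: guard c·x = 2.3385 hit at Δt = 0.5930 (t = 1.2671), x⁻ = (2.3385) → reset → x⁺ = (2.1578), jump to mode 1
Mode 1: guard c·x = 2.3617 hit at Δt = 1.0978 (t = 2.3649), x⁻ = (2.3617) → reset → x⁺ = (1.5711), jump to mode 0
Mode 0: guard c·x = -0.1483 hit at Δt = 0.6846 (t = 3.0495), x⁻ = (0.1483) → reset → x⁺ = (-0.1636), jump to mode 3
Mode 3: flow for 0.5285 to horizon, guard not reached → x = (0.3974)

1 0.6741 2->3
2 1.2671 3->1
3 2.3649 1->0
4 3.0495 0->3
final: 3 0.3974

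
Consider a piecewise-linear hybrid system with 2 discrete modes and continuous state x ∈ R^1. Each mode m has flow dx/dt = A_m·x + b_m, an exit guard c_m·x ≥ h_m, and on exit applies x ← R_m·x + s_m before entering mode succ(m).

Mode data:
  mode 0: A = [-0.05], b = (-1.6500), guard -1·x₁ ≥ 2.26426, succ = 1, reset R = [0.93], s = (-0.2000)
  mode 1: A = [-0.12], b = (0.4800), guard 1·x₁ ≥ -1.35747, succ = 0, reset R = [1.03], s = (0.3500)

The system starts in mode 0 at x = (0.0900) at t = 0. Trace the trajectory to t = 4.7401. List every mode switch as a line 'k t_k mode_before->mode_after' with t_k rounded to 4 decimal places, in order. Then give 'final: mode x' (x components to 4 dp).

Mode 0: guard c·x = 2.2643 hit at Δt = 1.4761 (t = 1.4761), x⁻ = (-2.2643) → reset → x⁺ = (-2.3058), jump to mode 1
Mode 1: guard c·x = -1.3575 hit at Δt = 1.3581 (t = 2.8342), x⁻ = (-1.3575) → reset → x⁺ = (-1.0482), jump to mode 0
Mode 0: guard c·x = 2.2643 hit at Δt = 0.7761 (t = 3.6103), x⁻ = (-2.2643) → reset → x⁺ = (-2.3058), jump to mode 1
Mode 1: flow for 1.1298 to horizon, guard not reached → x = (-1.5062)

1 1.4761 0->1
2 2.8342 1->0
3 3.6103 0->1
final: 1 -1.5062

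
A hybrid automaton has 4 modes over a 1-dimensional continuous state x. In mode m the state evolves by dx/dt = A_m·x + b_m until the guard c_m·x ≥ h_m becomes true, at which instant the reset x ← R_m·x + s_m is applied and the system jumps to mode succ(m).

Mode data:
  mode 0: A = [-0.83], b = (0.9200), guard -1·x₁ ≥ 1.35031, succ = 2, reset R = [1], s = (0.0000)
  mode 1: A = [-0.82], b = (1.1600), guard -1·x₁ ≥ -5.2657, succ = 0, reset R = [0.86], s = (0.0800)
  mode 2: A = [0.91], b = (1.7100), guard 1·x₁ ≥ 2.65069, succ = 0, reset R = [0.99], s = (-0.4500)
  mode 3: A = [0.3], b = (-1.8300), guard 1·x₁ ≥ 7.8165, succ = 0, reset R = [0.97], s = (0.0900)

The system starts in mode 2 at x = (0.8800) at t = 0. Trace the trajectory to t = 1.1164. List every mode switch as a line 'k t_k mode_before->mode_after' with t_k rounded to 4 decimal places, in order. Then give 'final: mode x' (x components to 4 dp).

Mode 2: guard c·x = 2.6507 hit at Δt = 0.5448 (t = 0.5448), x⁻ = (2.6507) → reset → x⁺ = (2.1742), jump to mode 0
Mode 0: flow for 0.5716 to horizon, guard not reached → x = (1.7716)

1 0.5448 2->0
final: 0 1.7716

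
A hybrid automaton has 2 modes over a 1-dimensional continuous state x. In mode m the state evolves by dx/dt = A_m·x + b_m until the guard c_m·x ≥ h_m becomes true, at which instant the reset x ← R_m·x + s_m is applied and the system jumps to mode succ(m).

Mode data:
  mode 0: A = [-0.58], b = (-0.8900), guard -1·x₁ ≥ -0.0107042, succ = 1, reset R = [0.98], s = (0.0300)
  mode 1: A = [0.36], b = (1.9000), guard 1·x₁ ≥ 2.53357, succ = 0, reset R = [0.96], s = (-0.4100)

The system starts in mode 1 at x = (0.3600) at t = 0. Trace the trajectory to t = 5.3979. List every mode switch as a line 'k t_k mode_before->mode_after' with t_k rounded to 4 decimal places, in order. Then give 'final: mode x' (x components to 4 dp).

1 0.9058 1->0
2 2.3432 0->1
3 3.4111 1->0
4 4.8485 0->1
final: 1 1.2037

Mode 1: guard c·x = 2.5336 hit at Δt = 0.9058 (t = 0.9058), x⁻ = (2.5336) → reset → x⁺ = (2.0222), jump to mode 0
Mode 0: guard c·x = -0.0107 hit at Δt = 1.4374 (t = 2.3432), x⁻ = (0.0107) → reset → x⁺ = (0.0405), jump to mode 1
Mode 1: guard c·x = 2.5336 hit at Δt = 1.0679 (t = 3.4111), x⁻ = (2.5336) → reset → x⁺ = (2.0222), jump to mode 0
Mode 0: guard c·x = -0.0107 hit at Δt = 1.4374 (t = 4.8485), x⁻ = (0.0107) → reset → x⁺ = (0.0405), jump to mode 1
Mode 1: flow for 0.5494 to horizon, guard not reached → x = (1.2037)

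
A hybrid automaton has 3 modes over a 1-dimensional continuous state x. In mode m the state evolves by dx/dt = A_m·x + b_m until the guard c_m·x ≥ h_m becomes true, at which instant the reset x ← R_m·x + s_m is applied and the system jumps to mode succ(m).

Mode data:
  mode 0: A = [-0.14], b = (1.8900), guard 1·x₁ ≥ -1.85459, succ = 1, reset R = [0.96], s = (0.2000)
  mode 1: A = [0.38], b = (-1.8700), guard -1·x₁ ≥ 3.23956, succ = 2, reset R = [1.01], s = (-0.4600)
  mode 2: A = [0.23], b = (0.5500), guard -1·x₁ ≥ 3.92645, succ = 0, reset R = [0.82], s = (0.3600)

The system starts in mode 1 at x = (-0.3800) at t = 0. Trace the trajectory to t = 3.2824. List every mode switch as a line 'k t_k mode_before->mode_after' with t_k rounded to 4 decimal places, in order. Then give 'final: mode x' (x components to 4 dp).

Mode 1: guard c·x = 3.2396 hit at Δt = 1.1353 (t = 1.1353), x⁻ = (-3.2396) → reset → x⁺ = (-3.7320), jump to mode 2
Mode 2: guard c·x = 3.9264 hit at Δt = 0.5890 (t = 1.7243), x⁻ = (-3.9264) → reset → x⁺ = (-2.8597), jump to mode 0
Mode 0: guard c·x = -1.8546 hit at Δt = 0.4529 (t = 2.1772), x⁻ = (-1.8546) → reset → x⁺ = (-1.5804), jump to mode 1
Mode 1: guard c·x = 3.2396 hit at Δt = 0.5981 (t = 2.7753), x⁻ = (-3.2396) → reset → x⁺ = (-3.7320), jump to mode 2
Mode 2: flow for 0.5071 to horizon, guard not reached → x = (-3.8978)

1 1.1353 1->2
2 1.7243 2->0
3 2.1772 0->1
4 2.7753 1->2
final: 2 -3.8978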